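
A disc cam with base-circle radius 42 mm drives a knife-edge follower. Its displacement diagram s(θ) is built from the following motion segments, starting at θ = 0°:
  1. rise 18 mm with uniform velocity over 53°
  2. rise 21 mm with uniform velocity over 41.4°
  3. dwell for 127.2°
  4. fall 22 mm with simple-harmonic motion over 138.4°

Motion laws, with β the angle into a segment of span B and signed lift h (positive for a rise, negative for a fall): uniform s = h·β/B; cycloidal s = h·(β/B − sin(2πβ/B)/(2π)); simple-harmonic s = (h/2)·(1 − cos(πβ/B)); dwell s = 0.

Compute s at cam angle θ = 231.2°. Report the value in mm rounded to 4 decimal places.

seg 1 [0°–53°] uniform, h=18: full span → s += 18 → s = 18.0000
seg 2 [53°–94.4°] uniform, h=21: full span → s += 21 → s = 39.0000
seg 3 [94.4°–221.6°] dwell: s stays 39.0000
seg 4 [221.6°–360°] simple-harmonic, h=-22: θ=231.2° here. β=9.6, B=138.4. -22/2·(1 − cos(π·0.0694)) = -0.2601 → s = 38.7399

38.7399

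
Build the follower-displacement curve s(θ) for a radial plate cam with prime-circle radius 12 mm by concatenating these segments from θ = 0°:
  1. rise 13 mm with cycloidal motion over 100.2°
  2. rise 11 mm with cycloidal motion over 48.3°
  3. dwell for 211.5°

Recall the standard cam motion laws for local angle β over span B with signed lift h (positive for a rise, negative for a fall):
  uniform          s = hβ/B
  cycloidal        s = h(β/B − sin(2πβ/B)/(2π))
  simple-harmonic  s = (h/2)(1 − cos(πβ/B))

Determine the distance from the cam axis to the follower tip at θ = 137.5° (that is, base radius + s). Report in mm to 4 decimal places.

seg 1 [0°–100.2°] cycloidal, h=13: full span → s += 13 → s = 13.0000
seg 2 [100.2°–148.5°] cycloidal, h=11: θ=137.5° here. β=37.3, B=48.3. 11·(0.7723 − sin(2π·0.7723)/(2π)) = 10.2284 → s = 23.2284
radial distance = base radius + s = 12 + 23.2284 = 35.2284

35.2284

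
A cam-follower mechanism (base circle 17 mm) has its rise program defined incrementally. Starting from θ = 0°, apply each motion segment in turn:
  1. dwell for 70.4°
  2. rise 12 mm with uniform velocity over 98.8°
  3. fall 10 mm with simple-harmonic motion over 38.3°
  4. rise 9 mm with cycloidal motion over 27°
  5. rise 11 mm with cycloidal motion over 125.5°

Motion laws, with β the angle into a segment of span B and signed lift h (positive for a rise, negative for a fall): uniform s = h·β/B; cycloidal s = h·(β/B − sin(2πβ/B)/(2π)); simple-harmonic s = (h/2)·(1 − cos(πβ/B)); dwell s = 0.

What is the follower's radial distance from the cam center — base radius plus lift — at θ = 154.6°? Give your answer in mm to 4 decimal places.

seg 1 [0°–70.4°] dwell: s stays 0.0000
seg 2 [70.4°–169.2°] uniform, h=12: θ=154.6° here. β=84.2, B=98.8. 12·84.2/98.8 = 10.2267 → s = 10.2267
radial distance = base radius + s = 17 + 10.2267 = 27.2267

27.2267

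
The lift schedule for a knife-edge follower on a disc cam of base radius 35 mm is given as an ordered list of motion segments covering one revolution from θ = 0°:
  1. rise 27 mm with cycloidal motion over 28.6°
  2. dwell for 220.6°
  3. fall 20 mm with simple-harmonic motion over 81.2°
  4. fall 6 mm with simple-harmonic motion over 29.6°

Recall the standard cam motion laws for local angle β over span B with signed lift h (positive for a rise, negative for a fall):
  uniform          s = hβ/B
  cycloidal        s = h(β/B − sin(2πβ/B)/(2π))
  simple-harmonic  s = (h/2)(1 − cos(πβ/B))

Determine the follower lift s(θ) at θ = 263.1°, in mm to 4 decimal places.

seg 1 [0°–28.6°] cycloidal, h=27: full span → s += 27 → s = 27.0000
seg 2 [28.6°–249.2°] dwell: s stays 27.0000
seg 3 [249.2°–330.4°] simple-harmonic, h=-20: θ=263.1° here. β=13.9, B=81.2. -20/2·(1 − cos(π·0.1712)) = -1.4115 → s = 25.5885

25.5885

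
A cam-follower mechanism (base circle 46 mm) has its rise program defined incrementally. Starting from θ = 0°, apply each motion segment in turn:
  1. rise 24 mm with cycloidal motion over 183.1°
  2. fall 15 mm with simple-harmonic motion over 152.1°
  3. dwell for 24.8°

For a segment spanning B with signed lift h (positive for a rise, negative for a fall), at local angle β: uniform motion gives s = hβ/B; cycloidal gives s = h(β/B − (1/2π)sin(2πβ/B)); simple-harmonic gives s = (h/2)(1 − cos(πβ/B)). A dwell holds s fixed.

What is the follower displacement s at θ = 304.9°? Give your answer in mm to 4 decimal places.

seg 1 [0°–183.1°] cycloidal, h=24: full span → s += 24 → s = 24.0000
seg 2 [183.1°–335.2°] simple-harmonic, h=-15: θ=304.9° here. β=121.8, B=152.1. -15/2·(1 − cos(π·0.8008)) = -13.5785 → s = 10.4215

10.4215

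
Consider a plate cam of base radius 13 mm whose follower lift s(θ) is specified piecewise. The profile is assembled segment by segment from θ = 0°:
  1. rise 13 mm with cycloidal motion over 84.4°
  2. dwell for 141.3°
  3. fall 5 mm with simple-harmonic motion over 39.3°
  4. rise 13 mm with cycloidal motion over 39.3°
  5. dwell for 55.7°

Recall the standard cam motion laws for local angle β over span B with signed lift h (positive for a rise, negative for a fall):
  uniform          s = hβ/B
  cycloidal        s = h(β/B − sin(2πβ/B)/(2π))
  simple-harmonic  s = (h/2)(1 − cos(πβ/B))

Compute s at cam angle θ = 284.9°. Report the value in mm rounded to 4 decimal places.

seg 1 [0°–84.4°] cycloidal, h=13: full span → s += 13 → s = 13.0000
seg 2 [84.4°–225.7°] dwell: s stays 13.0000
seg 3 [225.7°–265°] simple-harmonic, h=-5: full span → s += -5 → s = 8.0000
seg 4 [265°–304.3°] cycloidal, h=13: θ=284.9° here. β=19.9, B=39.3. 13·(0.5064 − sin(2π·0.5064)/(2π)) = 6.6654 → s = 14.6654

14.6654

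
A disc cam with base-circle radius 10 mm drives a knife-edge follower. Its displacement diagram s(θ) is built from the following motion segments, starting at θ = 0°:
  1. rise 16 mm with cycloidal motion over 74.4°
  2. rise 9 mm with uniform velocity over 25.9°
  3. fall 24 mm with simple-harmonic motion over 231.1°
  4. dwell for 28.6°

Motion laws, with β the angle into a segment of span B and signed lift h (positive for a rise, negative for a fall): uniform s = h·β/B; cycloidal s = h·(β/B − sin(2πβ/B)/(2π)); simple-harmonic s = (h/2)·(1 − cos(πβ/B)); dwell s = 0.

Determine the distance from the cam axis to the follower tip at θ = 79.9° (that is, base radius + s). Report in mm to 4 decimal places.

seg 1 [0°–74.4°] cycloidal, h=16: full span → s += 16 → s = 16.0000
seg 2 [74.4°–100.3°] uniform, h=9: θ=79.9° here. β=5.5, B=25.9. 9·5.5/25.9 = 1.9112 → s = 17.9112
radial distance = base radius + s = 10 + 17.9112 = 27.9112

27.9112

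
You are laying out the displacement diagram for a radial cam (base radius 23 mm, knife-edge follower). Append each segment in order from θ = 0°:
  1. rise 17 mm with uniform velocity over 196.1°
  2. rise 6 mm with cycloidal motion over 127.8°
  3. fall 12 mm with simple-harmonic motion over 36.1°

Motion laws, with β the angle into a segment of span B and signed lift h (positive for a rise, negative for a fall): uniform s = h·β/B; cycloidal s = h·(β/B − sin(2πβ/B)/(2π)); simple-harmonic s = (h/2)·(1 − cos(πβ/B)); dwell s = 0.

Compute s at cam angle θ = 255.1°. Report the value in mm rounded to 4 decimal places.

seg 1 [0°–196.1°] uniform, h=17: full span → s += 17 → s = 17.0000
seg 2 [196.1°–323.9°] cycloidal, h=6: θ=255.1° here. β=59, B=127.8. 6·(0.4617 − sin(2π·0.4617)/(2π)) = 2.5421 → s = 19.5421

19.5421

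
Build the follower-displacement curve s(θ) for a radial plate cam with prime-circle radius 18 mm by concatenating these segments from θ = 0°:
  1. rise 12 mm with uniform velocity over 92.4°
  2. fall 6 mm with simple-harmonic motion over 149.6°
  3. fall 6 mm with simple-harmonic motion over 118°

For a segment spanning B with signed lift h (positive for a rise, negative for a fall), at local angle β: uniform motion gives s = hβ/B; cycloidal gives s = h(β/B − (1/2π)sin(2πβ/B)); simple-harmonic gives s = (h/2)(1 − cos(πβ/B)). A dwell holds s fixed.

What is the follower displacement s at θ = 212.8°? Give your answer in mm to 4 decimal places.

seg 1 [0°–92.4°] uniform, h=12: full span → s += 12 → s = 12.0000
seg 2 [92.4°–242°] simple-harmonic, h=-6: θ=212.8° here. β=120.4, B=149.6. -6/2·(1 − cos(π·0.8048)) = -5.4534 → s = 6.5466

6.5466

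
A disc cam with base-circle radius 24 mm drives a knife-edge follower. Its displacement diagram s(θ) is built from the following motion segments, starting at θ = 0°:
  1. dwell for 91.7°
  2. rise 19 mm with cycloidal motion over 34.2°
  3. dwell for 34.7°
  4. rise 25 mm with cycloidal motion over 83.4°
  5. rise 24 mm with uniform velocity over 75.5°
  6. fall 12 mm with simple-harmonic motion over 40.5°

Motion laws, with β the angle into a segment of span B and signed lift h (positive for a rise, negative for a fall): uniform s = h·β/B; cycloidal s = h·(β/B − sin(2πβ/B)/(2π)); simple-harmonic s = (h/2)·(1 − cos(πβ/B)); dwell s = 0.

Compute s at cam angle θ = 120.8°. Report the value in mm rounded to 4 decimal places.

seg 1 [0°–91.7°] dwell: s stays 0.0000
seg 2 [91.7°–125.9°] cycloidal, h=19: θ=120.8° here. β=29.1, B=34.2. 19·(0.8509 − sin(2π·0.8509)/(2π)) = 18.6033 → s = 18.6033

18.6033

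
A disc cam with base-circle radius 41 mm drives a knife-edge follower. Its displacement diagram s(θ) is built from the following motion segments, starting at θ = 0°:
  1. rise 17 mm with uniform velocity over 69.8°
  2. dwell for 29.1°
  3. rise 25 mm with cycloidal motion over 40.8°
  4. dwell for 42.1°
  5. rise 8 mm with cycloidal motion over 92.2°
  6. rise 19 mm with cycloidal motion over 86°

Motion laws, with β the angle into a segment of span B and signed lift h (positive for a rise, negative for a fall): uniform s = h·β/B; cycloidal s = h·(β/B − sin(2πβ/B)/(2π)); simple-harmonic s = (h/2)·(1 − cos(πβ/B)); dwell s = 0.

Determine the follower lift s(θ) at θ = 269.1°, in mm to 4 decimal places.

seg 1 [0°–69.8°] uniform, h=17: full span → s += 17 → s = 17.0000
seg 2 [69.8°–98.9°] dwell: s stays 17.0000
seg 3 [98.9°–139.7°] cycloidal, h=25: full span → s += 25 → s = 42.0000
seg 4 [139.7°–181.8°] dwell: s stays 42.0000
seg 5 [181.8°–274°] cycloidal, h=8: θ=269.1° here. β=87.3, B=92.2. 8·(0.9469 − sin(2π·0.9469)/(2π)) = 7.9921 → s = 49.9921

49.9921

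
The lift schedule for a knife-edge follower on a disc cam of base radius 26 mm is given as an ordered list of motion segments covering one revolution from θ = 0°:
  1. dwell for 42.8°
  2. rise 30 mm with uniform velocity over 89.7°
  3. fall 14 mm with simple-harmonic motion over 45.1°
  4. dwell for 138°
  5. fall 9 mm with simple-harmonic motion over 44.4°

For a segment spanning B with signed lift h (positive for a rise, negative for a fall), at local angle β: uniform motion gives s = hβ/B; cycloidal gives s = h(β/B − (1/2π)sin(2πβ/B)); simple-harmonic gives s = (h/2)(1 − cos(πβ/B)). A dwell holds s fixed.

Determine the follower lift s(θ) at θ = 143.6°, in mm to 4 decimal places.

seg 1 [0°–42.8°] dwell: s stays 0.0000
seg 2 [42.8°–132.5°] uniform, h=30: full span → s += 30 → s = 30.0000
seg 3 [132.5°–177.6°] simple-harmonic, h=-14: θ=143.6° here. β=11.1, B=45.1. -14/2·(1 − cos(π·0.2461)) = -1.9903 → s = 28.0097

28.0097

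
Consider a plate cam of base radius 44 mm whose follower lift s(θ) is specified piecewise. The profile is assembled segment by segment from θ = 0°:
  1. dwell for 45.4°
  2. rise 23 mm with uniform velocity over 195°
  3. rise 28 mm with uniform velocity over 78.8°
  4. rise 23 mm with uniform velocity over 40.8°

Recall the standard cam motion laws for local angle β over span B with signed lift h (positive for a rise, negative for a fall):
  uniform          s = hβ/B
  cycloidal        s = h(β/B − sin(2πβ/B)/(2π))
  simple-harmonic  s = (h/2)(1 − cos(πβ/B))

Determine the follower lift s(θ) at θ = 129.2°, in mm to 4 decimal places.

seg 1 [0°–45.4°] dwell: s stays 0.0000
seg 2 [45.4°–240.4°] uniform, h=23: θ=129.2° here. β=83.8, B=195. 23·83.8/195 = 9.8841 → s = 9.8841

9.8841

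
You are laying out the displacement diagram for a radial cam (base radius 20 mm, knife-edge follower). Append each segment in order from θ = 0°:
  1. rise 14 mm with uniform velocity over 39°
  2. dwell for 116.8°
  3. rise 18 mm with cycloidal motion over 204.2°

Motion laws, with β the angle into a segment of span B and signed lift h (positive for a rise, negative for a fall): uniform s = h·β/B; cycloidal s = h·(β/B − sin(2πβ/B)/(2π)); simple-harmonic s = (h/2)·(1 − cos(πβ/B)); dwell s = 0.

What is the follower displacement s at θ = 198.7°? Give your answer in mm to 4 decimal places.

seg 1 [0°–39°] uniform, h=14: full span → s += 14 → s = 14.0000
seg 2 [39°–155.8°] dwell: s stays 14.0000
seg 3 [155.8°–360°] cycloidal, h=18: θ=198.7° here. β=42.9, B=204.2. 18·(0.2101 − sin(2π·0.2101)/(2π)) = 1.0064 → s = 15.0064

15.0064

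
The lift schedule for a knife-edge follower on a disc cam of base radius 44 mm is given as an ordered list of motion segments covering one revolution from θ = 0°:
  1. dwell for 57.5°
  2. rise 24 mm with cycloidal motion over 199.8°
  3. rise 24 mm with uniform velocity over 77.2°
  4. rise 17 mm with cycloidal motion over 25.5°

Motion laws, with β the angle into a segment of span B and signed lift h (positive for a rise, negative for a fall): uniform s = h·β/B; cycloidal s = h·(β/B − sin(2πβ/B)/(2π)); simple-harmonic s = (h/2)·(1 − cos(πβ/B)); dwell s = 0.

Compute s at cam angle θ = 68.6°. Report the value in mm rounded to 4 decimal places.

seg 1 [0°–57.5°] dwell: s stays 0.0000
seg 2 [57.5°–257.3°] cycloidal, h=24: θ=68.6° here. β=11.1, B=199.8. 24·(0.0556 − sin(2π·0.0556)/(2π)) = 0.0269 → s = 0.0269

0.0269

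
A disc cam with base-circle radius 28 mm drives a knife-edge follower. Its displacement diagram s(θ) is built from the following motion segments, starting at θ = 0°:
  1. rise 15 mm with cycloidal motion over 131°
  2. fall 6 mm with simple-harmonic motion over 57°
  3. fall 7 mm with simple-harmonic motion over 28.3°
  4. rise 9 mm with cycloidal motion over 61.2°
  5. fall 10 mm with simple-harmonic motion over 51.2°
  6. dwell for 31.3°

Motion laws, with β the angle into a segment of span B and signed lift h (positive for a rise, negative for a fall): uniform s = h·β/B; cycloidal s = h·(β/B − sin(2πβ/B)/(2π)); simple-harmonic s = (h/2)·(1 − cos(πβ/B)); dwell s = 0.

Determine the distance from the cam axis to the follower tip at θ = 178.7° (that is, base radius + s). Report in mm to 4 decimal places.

seg 1 [0°–131°] cycloidal, h=15: full span → s += 15 → s = 15.0000
seg 2 [131°–188°] simple-harmonic, h=-6: θ=178.7° here. β=47.7, B=57. -6/2·(1 − cos(π·0.8368)) = -5.6145 → s = 9.3855
radial distance = base radius + s = 28 + 9.3855 = 37.3855

37.3855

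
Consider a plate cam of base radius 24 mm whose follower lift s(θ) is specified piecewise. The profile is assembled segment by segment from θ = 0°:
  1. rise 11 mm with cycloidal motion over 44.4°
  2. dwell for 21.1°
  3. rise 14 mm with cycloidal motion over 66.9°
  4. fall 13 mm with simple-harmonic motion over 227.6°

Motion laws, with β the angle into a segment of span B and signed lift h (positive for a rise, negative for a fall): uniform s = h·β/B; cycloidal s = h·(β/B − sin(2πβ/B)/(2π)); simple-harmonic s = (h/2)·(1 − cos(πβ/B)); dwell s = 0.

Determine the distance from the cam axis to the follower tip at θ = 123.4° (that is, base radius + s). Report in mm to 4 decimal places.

seg 1 [0°–44.4°] cycloidal, h=11: full span → s += 11 → s = 11.0000
seg 2 [44.4°–65.5°] dwell: s stays 11.0000
seg 3 [65.5°–132.4°] cycloidal, h=14: θ=123.4° here. β=57.9, B=66.9. 14·(0.8655 − sin(2π·0.8655)/(2π)) = 13.7836 → s = 24.7836
radial distance = base radius + s = 24 + 24.7836 = 48.7836

48.7836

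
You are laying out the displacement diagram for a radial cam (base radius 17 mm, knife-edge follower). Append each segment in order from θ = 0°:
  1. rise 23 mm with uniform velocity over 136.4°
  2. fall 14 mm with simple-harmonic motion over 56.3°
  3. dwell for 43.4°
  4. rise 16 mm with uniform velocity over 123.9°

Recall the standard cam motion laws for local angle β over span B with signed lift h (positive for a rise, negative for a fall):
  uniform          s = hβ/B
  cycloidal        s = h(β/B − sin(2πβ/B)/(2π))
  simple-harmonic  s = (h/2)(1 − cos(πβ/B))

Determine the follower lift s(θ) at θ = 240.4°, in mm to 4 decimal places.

seg 1 [0°–136.4°] uniform, h=23: full span → s += 23 → s = 23.0000
seg 2 [136.4°–192.7°] simple-harmonic, h=-14: full span → s += -14 → s = 9.0000
seg 3 [192.7°–236.1°] dwell: s stays 9.0000
seg 4 [236.1°–360°] uniform, h=16: θ=240.4° here. β=4.3, B=123.9. 16·4.3/123.9 = 0.5553 → s = 9.5553

9.5553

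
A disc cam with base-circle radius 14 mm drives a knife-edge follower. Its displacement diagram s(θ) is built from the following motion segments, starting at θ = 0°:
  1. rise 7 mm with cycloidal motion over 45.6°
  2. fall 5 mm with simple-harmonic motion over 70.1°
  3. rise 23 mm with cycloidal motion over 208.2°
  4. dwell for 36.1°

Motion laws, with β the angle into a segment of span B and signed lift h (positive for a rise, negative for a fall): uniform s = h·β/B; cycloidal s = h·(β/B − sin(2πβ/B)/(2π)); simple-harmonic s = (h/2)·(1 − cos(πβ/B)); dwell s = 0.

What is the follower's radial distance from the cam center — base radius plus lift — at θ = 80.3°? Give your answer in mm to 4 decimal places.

seg 1 [0°–45.6°] cycloidal, h=7: full span → s += 7 → s = 7.0000
seg 2 [45.6°–115.7°] simple-harmonic, h=-5: θ=80.3° here. β=34.7, B=70.1. -5/2·(1 − cos(π·0.4950)) = -2.4608 → s = 4.5392
radial distance = base radius + s = 14 + 4.5392 = 18.5392

18.5392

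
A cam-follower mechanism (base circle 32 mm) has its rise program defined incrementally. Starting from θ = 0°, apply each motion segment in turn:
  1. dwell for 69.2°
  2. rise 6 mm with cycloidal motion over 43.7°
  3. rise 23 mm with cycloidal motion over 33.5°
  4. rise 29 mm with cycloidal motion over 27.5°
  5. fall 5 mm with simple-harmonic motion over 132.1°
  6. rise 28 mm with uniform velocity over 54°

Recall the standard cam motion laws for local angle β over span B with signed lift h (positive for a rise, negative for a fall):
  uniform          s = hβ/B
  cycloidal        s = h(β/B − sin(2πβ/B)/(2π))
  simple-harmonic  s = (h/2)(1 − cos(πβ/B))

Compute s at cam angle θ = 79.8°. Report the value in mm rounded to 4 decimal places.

seg 1 [0°–69.2°] dwell: s stays 0.0000
seg 2 [69.2°–112.9°] cycloidal, h=6: θ=79.8° here. β=10.6, B=43.7. 6·(0.2426 − sin(2π·0.2426)/(2π)) = 0.5015 → s = 0.5015

0.5015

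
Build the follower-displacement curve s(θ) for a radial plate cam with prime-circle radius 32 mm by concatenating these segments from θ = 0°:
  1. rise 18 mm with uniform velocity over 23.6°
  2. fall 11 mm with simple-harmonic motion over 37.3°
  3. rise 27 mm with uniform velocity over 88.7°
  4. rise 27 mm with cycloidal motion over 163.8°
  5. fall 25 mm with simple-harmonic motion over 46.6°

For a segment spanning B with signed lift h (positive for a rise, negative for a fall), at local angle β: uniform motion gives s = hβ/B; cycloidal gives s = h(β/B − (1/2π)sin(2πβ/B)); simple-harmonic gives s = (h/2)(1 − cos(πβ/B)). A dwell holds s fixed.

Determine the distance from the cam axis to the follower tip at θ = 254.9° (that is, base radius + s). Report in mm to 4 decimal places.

seg 1 [0°–23.6°] uniform, h=18: full span → s += 18 → s = 18.0000
seg 2 [23.6°–60.9°] simple-harmonic, h=-11: full span → s += -11 → s = 7.0000
seg 3 [60.9°–149.6°] uniform, h=27: full span → s += 27 → s = 34.0000
seg 4 [149.6°–313.4°] cycloidal, h=27: θ=254.9° here. β=105.3, B=163.8. 27·(0.6429 − sin(2π·0.6429)/(2π)) = 20.7168 → s = 54.7168
radial distance = base radius + s = 32 + 54.7168 = 86.7168

86.7168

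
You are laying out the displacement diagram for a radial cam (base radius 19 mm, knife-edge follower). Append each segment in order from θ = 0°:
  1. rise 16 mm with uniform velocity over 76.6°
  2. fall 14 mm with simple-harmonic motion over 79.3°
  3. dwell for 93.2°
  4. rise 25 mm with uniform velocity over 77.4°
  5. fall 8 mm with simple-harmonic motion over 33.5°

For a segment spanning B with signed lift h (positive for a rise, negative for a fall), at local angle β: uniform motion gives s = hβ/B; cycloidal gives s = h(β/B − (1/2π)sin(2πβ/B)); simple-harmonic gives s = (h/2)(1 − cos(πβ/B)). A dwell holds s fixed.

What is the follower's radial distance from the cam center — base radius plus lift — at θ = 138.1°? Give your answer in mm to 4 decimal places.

seg 1 [0°–76.6°] uniform, h=16: full span → s += 16 → s = 16.0000
seg 2 [76.6°–155.9°] simple-harmonic, h=-14: θ=138.1° here. β=61.5, B=79.3. -14/2·(1 − cos(π·0.7755)) = -12.3305 → s = 3.6695
radial distance = base radius + s = 19 + 3.6695 = 22.6695

22.6695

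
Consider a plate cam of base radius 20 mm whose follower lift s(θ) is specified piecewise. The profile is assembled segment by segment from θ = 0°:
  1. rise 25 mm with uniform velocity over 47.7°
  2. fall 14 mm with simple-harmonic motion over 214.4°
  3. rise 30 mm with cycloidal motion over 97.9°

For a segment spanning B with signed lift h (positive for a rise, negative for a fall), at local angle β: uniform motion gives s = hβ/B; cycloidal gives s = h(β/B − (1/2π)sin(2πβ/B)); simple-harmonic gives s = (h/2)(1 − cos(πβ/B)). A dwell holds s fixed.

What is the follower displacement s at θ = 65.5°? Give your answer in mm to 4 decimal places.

seg 1 [0°–47.7°] uniform, h=25: full span → s += 25 → s = 25.0000
seg 2 [47.7°–262.1°] simple-harmonic, h=-14: θ=65.5° here. β=17.8, B=214.4. -14/2·(1 − cos(π·0.0830)) = -0.2368 → s = 24.7632

24.7632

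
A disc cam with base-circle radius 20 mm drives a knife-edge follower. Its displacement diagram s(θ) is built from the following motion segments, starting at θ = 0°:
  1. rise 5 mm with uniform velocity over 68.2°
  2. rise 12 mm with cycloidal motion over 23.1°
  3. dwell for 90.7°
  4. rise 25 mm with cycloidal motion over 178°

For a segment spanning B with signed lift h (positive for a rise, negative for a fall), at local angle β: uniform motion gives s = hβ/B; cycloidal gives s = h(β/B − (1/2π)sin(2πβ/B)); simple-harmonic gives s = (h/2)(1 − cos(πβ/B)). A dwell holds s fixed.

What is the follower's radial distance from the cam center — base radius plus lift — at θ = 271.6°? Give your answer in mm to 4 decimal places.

seg 1 [0°–68.2°] uniform, h=5: full span → s += 5 → s = 5.0000
seg 2 [68.2°–91.3°] cycloidal, h=12: full span → s += 12 → s = 17.0000
seg 3 [91.3°–182°] dwell: s stays 17.0000
seg 4 [182°–360°] cycloidal, h=25: θ=271.6° here. β=89.6, B=178. 25·(0.5034 − sin(2π·0.5034)/(2π)) = 12.6685 → s = 29.6685
radial distance = base radius + s = 20 + 29.6685 = 49.6685

49.6685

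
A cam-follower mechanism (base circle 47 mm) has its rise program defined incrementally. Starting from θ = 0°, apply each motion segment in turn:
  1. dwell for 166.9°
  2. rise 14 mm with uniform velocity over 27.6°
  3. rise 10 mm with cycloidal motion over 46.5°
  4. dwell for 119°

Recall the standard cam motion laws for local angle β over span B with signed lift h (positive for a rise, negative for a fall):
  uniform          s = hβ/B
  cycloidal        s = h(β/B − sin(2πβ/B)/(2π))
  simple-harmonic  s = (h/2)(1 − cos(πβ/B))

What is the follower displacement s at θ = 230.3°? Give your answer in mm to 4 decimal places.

seg 1 [0°–166.9°] dwell: s stays 0.0000
seg 2 [166.9°–194.5°] uniform, h=14: full span → s += 14 → s = 14.0000
seg 3 [194.5°–241°] cycloidal, h=10: θ=230.3° here. β=35.8, B=46.5. 10·(0.7699 − sin(2π·0.7699)/(2π)) = 9.2781 → s = 23.2781

23.2781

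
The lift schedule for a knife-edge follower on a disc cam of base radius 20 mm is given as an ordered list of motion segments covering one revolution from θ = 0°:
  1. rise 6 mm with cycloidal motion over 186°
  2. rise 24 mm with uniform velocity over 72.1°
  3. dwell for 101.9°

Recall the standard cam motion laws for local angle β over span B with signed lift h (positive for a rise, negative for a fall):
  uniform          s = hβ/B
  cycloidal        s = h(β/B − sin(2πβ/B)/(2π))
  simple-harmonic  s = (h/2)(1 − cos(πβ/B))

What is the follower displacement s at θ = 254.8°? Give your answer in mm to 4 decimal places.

seg 1 [0°–186°] cycloidal, h=6: full span → s += 6 → s = 6.0000
seg 2 [186°–258.1°] uniform, h=24: θ=254.8° here. β=68.8, B=72.1. 24·68.8/72.1 = 22.9015 → s = 28.9015

28.9015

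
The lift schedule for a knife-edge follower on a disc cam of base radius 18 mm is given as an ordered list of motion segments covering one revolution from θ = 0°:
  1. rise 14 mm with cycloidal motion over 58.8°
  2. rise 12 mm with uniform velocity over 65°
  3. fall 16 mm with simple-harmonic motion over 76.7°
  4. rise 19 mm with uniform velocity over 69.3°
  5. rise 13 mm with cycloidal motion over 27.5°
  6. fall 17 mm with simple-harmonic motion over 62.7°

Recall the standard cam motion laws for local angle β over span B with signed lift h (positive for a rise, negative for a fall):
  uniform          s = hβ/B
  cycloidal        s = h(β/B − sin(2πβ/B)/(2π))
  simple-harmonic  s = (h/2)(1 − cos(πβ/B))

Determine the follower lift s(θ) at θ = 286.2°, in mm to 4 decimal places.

seg 1 [0°–58.8°] cycloidal, h=14: full span → s += 14 → s = 14.0000
seg 2 [58.8°–123.8°] uniform, h=12: full span → s += 12 → s = 26.0000
seg 3 [123.8°–200.5°] simple-harmonic, h=-16: full span → s += -16 → s = 10.0000
seg 4 [200.5°–269.8°] uniform, h=19: full span → s += 19 → s = 29.0000
seg 5 [269.8°–297.3°] cycloidal, h=13: θ=286.2° here. β=16.4, B=27.5. 13·(0.5964 − sin(2π·0.5964)/(2π)) = 8.9303 → s = 37.9303

37.9303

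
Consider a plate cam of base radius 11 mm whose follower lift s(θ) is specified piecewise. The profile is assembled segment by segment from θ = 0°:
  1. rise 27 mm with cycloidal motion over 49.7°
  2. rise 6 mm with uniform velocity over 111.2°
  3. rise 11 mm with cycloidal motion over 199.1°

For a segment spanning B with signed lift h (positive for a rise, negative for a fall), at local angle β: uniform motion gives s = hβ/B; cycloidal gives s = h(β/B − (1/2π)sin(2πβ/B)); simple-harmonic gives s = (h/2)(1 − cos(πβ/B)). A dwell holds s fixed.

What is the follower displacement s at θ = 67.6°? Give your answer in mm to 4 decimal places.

seg 1 [0°–49.7°] cycloidal, h=27: full span → s += 27 → s = 27.0000
seg 2 [49.7°–160.9°] uniform, h=6: θ=67.6° here. β=17.9, B=111.2. 6·17.9/111.2 = 0.9658 → s = 27.9658

27.9658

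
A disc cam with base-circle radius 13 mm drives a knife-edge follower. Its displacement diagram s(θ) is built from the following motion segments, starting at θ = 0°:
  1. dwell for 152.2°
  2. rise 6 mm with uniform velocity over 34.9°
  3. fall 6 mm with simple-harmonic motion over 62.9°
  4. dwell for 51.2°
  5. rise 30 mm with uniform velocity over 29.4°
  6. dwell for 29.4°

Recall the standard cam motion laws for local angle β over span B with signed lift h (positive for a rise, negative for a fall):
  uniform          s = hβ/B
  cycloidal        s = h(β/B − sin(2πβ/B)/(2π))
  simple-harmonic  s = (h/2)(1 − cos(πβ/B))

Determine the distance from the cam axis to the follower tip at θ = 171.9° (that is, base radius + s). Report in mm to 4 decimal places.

seg 1 [0°–152.2°] dwell: s stays 0.0000
seg 2 [152.2°–187.1°] uniform, h=6: θ=171.9° here. β=19.7, B=34.9. 6·19.7/34.9 = 3.3868 → s = 3.3868
radial distance = base radius + s = 13 + 3.3868 = 16.3868

16.3868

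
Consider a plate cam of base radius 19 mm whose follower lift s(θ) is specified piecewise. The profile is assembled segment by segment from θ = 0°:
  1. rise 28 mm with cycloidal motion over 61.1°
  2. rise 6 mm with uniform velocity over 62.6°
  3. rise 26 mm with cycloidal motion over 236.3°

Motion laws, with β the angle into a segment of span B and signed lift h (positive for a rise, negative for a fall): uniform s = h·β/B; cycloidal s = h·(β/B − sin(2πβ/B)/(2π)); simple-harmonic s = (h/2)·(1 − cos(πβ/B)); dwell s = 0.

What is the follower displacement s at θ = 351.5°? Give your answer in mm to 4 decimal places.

seg 1 [0°–61.1°] cycloidal, h=28: full span → s += 28 → s = 28.0000
seg 2 [61.1°–123.7°] uniform, h=6: full span → s += 6 → s = 34.0000
seg 3 [123.7°–360°] cycloidal, h=26: θ=351.5° here. β=227.8, B=236.3. 26·(0.9640 − sin(2π·0.9640)/(2π)) = 25.9921 → s = 59.9921

59.9921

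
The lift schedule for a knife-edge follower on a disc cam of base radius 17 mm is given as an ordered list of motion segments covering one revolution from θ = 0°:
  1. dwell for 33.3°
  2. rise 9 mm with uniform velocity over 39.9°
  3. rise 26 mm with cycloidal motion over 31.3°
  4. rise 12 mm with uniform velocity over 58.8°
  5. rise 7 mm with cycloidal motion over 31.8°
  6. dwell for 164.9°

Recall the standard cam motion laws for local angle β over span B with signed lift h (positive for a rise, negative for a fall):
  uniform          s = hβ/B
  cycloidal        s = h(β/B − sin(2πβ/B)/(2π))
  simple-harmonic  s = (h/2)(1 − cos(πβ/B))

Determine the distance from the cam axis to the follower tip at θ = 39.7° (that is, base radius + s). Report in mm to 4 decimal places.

seg 1 [0°–33.3°] dwell: s stays 0.0000
seg 2 [33.3°–73.2°] uniform, h=9: θ=39.7° here. β=6.4, B=39.9. 9·6.4/39.9 = 1.4436 → s = 1.4436
radial distance = base radius + s = 17 + 1.4436 = 18.4436

18.4436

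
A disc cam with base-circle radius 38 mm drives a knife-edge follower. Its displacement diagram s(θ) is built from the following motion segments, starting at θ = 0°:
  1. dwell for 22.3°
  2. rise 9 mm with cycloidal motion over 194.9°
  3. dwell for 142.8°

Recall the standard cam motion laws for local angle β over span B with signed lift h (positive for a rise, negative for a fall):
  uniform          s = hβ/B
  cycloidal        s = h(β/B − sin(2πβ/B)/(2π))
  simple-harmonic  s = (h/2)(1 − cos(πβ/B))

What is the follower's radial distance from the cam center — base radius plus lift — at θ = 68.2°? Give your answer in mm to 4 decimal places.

seg 1 [0°–22.3°] dwell: s stays 0.0000
seg 2 [22.3°–217.2°] cycloidal, h=9: θ=68.2° here. β=45.9, B=194.9. 9·(0.2355 − sin(2π·0.2355)/(2π)) = 0.6931 → s = 0.6931
radial distance = base radius + s = 38 + 0.6931 = 38.6931

38.6931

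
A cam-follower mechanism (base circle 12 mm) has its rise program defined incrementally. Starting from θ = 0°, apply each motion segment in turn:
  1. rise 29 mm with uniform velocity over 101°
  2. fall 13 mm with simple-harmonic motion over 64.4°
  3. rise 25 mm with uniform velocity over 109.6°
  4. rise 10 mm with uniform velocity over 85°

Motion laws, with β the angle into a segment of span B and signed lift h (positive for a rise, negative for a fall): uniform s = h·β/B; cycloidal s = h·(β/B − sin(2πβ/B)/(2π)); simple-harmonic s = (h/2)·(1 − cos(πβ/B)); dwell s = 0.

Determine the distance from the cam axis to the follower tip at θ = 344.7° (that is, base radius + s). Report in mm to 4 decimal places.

seg 1 [0°–101°] uniform, h=29: full span → s += 29 → s = 29.0000
seg 2 [101°–165.4°] simple-harmonic, h=-13: full span → s += -13 → s = 16.0000
seg 3 [165.4°–275°] uniform, h=25: full span → s += 25 → s = 41.0000
seg 4 [275°–360°] uniform, h=10: θ=344.7° here. β=69.7, B=85. 10·69.7/85 = 8.2000 → s = 49.2000
radial distance = base radius + s = 12 + 49.2000 = 61.2000

61.2000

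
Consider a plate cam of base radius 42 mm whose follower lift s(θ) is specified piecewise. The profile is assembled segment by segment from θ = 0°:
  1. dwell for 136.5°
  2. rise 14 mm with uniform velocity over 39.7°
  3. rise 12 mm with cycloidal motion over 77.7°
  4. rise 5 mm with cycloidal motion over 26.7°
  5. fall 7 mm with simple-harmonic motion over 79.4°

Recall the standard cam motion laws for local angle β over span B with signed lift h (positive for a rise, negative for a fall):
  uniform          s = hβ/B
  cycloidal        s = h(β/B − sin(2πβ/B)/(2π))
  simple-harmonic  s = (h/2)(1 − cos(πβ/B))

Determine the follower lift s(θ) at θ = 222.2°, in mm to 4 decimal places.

seg 1 [0°–136.5°] dwell: s stays 0.0000
seg 2 [136.5°–176.2°] uniform, h=14: full span → s += 14 → s = 14.0000
seg 3 [176.2°–253.9°] cycloidal, h=12: θ=222.2° here. β=46, B=77.7. 12·(0.5920 − sin(2π·0.5920)/(2π)) = 8.1480 → s = 22.1480

22.1480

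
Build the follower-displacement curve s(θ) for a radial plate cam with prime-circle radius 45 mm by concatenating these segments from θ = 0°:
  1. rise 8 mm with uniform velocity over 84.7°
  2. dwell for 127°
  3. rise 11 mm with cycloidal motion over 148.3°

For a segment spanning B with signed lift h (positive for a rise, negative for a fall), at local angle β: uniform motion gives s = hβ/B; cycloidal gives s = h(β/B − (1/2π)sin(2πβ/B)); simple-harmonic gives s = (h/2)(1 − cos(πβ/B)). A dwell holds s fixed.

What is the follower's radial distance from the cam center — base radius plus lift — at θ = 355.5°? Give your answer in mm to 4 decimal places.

seg 1 [0°–84.7°] uniform, h=8: full span → s += 8 → s = 8.0000
seg 2 [84.7°–211.7°] dwell: s stays 8.0000
seg 3 [211.7°–360°] cycloidal, h=11: θ=355.5° here. β=143.8, B=148.3. 11·(0.9697 − sin(2π·0.9697)/(2π)) = 10.9980 → s = 18.9980
radial distance = base radius + s = 45 + 18.9980 = 63.9980

63.9980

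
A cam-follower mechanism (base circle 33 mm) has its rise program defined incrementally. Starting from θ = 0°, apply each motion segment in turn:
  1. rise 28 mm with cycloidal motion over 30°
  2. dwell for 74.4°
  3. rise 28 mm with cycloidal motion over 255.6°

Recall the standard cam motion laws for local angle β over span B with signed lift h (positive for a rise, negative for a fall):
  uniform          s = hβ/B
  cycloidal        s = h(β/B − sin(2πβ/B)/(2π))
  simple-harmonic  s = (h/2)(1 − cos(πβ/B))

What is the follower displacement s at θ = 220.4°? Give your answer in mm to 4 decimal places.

seg 1 [0°–30°] cycloidal, h=28: full span → s += 28 → s = 28.0000
seg 2 [30°–104.4°] dwell: s stays 28.0000
seg 3 [104.4°–360°] cycloidal, h=28: θ=220.4° here. β=116, B=255.6. 28·(0.4538 − sin(2π·0.4538)/(2π)) = 11.4328 → s = 39.4328

39.4328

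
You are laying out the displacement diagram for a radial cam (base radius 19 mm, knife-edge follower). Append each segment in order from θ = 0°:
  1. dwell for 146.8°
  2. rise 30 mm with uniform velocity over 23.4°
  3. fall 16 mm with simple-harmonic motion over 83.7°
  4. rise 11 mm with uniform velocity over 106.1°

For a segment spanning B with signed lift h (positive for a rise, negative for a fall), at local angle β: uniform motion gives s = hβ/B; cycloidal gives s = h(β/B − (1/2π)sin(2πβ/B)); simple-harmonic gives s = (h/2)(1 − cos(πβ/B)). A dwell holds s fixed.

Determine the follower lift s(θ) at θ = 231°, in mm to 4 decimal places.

seg 1 [0°–146.8°] dwell: s stays 0.0000
seg 2 [146.8°–170.2°] uniform, h=30: full span → s += 30 → s = 30.0000
seg 3 [170.2°–253.9°] simple-harmonic, h=-16: θ=231° here. β=60.8, B=83.7. -16/2·(1 − cos(π·0.7264)) = -13.2224 → s = 16.7776

16.7776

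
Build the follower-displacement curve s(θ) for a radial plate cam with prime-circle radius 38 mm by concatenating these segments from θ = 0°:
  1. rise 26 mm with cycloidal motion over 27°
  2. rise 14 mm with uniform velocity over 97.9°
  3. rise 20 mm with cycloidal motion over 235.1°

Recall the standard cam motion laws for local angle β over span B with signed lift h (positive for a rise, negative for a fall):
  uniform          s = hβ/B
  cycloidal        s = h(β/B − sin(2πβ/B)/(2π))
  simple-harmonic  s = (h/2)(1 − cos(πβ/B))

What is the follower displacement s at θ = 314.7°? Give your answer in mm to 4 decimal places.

seg 1 [0°–27°] cycloidal, h=26: full span → s += 26 → s = 26.0000
seg 2 [27°–124.9°] uniform, h=14: full span → s += 14 → s = 40.0000
seg 3 [124.9°–360°] cycloidal, h=20: θ=314.7° here. β=189.8, B=235.1. 20·(0.8073 − sin(2π·0.8073)/(2π)) = 19.1252 → s = 59.1252

59.1252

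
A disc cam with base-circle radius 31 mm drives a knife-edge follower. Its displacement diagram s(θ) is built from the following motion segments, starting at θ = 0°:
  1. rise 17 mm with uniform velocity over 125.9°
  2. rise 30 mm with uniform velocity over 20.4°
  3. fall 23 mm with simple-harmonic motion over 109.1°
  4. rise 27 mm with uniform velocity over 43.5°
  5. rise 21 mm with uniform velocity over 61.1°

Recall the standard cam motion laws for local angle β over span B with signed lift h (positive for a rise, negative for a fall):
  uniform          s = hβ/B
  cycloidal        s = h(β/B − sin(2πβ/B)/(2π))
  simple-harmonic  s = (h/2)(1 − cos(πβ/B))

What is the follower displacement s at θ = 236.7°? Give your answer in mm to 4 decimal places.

seg 1 [0°–125.9°] uniform, h=17: full span → s += 17 → s = 17.0000
seg 2 [125.9°–146.3°] uniform, h=30: full span → s += 30 → s = 47.0000
seg 3 [146.3°–255.4°] simple-harmonic, h=-23: θ=236.7° here. β=90.4, B=109.1. -23/2·(1 − cos(π·0.8286)) = -21.3726 → s = 25.6274

25.6274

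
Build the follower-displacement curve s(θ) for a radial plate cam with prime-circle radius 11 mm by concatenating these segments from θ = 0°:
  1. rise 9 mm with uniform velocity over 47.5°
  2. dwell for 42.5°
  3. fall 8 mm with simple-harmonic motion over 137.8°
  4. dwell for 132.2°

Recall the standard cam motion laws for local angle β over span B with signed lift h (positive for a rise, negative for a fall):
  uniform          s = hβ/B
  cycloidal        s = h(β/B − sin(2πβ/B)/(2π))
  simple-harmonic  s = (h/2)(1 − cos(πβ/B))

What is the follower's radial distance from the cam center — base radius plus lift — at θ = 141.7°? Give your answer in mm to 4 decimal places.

seg 1 [0°–47.5°] uniform, h=9: full span → s += 9 → s = 9.0000
seg 2 [47.5°–90°] dwell: s stays 9.0000
seg 3 [90°–227.8°] simple-harmonic, h=-8: θ=141.7° here. β=51.7, B=137.8. -8/2·(1 − cos(π·0.3752)) = -2.4714 → s = 6.5286
radial distance = base radius + s = 11 + 6.5286 = 17.5286

17.5286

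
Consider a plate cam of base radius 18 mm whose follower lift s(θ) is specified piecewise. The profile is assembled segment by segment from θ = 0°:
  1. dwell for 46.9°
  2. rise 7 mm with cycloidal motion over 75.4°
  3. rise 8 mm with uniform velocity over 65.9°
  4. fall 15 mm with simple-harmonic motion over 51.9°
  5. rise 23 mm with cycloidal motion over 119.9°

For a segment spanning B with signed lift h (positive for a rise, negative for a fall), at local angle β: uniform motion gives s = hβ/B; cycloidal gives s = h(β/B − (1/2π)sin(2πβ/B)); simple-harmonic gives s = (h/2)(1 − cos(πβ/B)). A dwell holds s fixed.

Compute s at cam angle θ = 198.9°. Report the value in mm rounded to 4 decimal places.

seg 1 [0°–46.9°] dwell: s stays 0.0000
seg 2 [46.9°–122.3°] cycloidal, h=7: full span → s += 7 → s = 7.0000
seg 3 [122.3°–188.2°] uniform, h=8: full span → s += 8 → s = 15.0000
seg 4 [188.2°–240.1°] simple-harmonic, h=-15: θ=198.9° here. β=10.7, B=51.9. -15/2·(1 − cos(π·0.2062)) = -1.5189 → s = 13.4811

13.4811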